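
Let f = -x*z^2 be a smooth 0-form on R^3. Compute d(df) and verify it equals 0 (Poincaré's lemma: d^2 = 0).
d(df) = 0

Step 1: df = sum_i (∂f/∂x_i) dx_i = (-z^2) dx + (0) dy + (-2*x*z) dz.
Step 2: Apply d again. Using the 1-form formula, the coefficient of dx ∧ dy in d(df) is ∂^2 f/∂x ∂y - ∂^2 f/∂y ∂x = (0) - (0) = 0 (equality of mixed partials for smooth f).
Similarly for dx ∧ dz and dy ∧ dz — all coefficients vanish. So d(df) = 0.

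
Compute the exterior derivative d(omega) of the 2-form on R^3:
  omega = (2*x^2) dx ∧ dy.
d(omega) = 0

For a 2-form omega = sum_{i<j} g_{ij} dx_i ∧ dx_j, the exterior derivative is
  d(omega) = sum_{i<j} d(g_{ij}) ∧ dx_i ∧ dx_j = sum_{i<j, k} (∂g_{ij}/∂x_k) dx_k ∧ dx_i ∧ dx_j.
Expand each term, using dx_k ∧ dx_i ∧ dx_j = sgn(permutation) dx_{(a)} ∧ dx_{(b)} ∧ dx_{(c)} with (a < b < c) sorted:

Collecting like 3-forms: d(omega) = 0.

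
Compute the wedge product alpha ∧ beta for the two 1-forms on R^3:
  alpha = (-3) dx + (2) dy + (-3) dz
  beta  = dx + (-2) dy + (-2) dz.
alpha ∧ beta = (4) dx ∧ dy + (9) dx ∧ dz + (-10) dy ∧ dz

Distribute the wedge, using dx_i ∧ dx_j = -dx_j ∧ dx_i and dx_i ∧ dx_i = 0. For each pair (i, j) with i < j, the coefficient of dx_i ∧ dx_j in alpha ∧ beta is (alpha_i * beta_j - alpha_j * beta_i). Collecting: alpha ∧ beta = (4) dx ∧ dy + (9) dx ∧ dz + (-10) dy ∧ dz.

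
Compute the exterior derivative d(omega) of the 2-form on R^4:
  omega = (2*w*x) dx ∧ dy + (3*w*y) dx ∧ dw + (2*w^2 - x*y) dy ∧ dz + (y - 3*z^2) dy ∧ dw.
d(omega) = (-3*w + 2*x) dx ∧ dy ∧ dw + (-y) dx ∧ dy ∧ dz + (4*w + 6*z) dy ∧ dz ∧ dw

For a 2-form omega = sum_{i<j} g_{ij} dx_i ∧ dx_j, the exterior derivative is
  d(omega) = sum_{i<j} d(g_{ij}) ∧ dx_i ∧ dx_j = sum_{i<j, k} (∂g_{ij}/∂x_k) dx_k ∧ dx_i ∧ dx_j.
Expand each term, using dx_k ∧ dx_i ∧ dx_j = sgn(permutation) dx_{(a)} ∧ dx_{(b)} ∧ dx_{(c)} with (a < b < c) sorted:
  d(2*w*x) includes (∂/∂w)(2*w*x) dw = (2*x) dw, which multiplied by dx ∧ dy gives (2*x) dx ∧ dy ∧ dw
  d(3*w*y) includes (∂/∂y)(3*w*y) dy = (3*w) dy, which multiplied by dx ∧ dw gives (-3*w) dx ∧ dy ∧ dw
  d(2*w^2 - x*y) includes (∂/∂x)(2*w^2 - x*y) dx = (-y) dx, which multiplied by dy ∧ dz gives (-y) dx ∧ dy ∧ dz
  d(2*w^2 - x*y) includes (∂/∂w)(2*w^2 - x*y) dw = (4*w) dw, which multiplied by dy ∧ dz gives (4*w) dy ∧ dz ∧ dw
  d(y - 3*z^2) includes (∂/∂z)(y - 3*z^2) dz = (-6*z) dz, which multiplied by dy ∧ dw gives (6*z) dy ∧ dz ∧ dw
Collecting like 3-forms: d(omega) = (-3*w + 2*x) dx ∧ dy ∧ dw + (-y) dx ∧ dy ∧ dz + (4*w + 6*z) dy ∧ dz ∧ dw.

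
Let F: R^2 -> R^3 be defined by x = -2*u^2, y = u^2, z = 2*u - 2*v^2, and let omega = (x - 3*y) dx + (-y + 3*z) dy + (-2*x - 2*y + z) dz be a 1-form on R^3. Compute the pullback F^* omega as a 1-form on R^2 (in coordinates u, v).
F^* omega = (18*u^3 + 16*u^2 - 12*u*v^2 + 4*u - 4*v^2) du + (8*v*(-u^2 - u + v^2)) dv

Using F^*(f dg) = (f ∘ F) d(g ∘ F), substitute each coordinate x_i by F_i(u, v) in f_i, and replace dx_i by d F_i = (∂F_i/∂u) du + (∂F_i/∂v) dv.
  For the x component: f_1(F) = -5*u^2; d F_1 = (-4*u) du + (0) dv
  For the y component: f_2(F) = -u^2 + 6*u - 6*v^2; d F_2 = (2*u) du + (0) dv
  For the z component: f_3(F) = 2*u^2 + 2*u - 2*v^2; d F_3 = (2) du + (-4*v) dv
Combining and collecting du, dv coefficients:
  coeff of du: 18*u^3 + 16*u^2 - 12*u*v^2 + 4*u - 4*v^2
  coeff of dv: 8*v*(-u^2 - u + v^2)
F^* omega = (18*u^3 + 16*u^2 - 12*u*v^2 + 4*u - 4*v^2) du + (8*v*(-u^2 - u + v^2)) dv.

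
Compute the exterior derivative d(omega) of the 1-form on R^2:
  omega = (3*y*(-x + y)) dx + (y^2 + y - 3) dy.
d(omega) = (3*x - 6*y) dx ∧ dy

For a 1-form omega = sum_i f_i dx_i, the exterior derivative is
  d(omega) = sum_{i < j} (∂f_j/∂x_i - ∂f_i/∂x_j) dx_i ∧ dx_j.
  coefficient of dx ∧ dy: ∂f_2/∂x - ∂f_1/∂y = ∂(y^2 + y - 3)/∂x - ∂(3*y*(-x + y))/∂y = 3*x - 6*y
Assembling: d(omega) = (3*x - 6*y) dx ∧ dy.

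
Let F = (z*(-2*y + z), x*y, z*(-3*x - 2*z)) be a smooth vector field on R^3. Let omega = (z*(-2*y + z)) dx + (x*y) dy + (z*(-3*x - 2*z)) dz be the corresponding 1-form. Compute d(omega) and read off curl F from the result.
d(omega) = (0) dy ∧ dz + (-2*y + 5*z) dz ∧ dx + (y + 2*z) dx ∧ dy; curl F = (0, -2*y + 5*z, y + 2*z)

d omega = sum_{i<j} (∂f_j/∂x_i - ∂f_i/∂x_j) dx_i ∧ dx_j. Under the identification (dy ∧ dz, dz ∧ dx, dx ∧ dy) ↔ (e_x, e_y, e_z), the coefficients are exactly the components of curl F. Compute:
  ∂R/∂y - ∂Q/∂z = (0) - (0) = 0
  ∂P/∂z - ∂R/∂x = (-2*y + 2*z) - (-3*z) = -2*y + 5*z
  ∂Q/∂x - ∂P/∂y = (y) - (-2*z) = y + 2*z.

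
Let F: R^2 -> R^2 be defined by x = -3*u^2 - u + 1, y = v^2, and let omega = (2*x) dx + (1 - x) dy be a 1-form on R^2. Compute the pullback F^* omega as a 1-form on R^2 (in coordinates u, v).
F^* omega = (36*u^3 + 18*u^2 - 10*u - 2) du + (2*u*v*(3*u + 1)) dv

Using F^*(f dg) = (f ∘ F) d(g ∘ F), substitute each coordinate x_i by F_i(u, v) in f_i, and replace dx_i by d F_i = (∂F_i/∂u) du + (∂F_i/∂v) dv.
  For the x component: f_1(F) = -6*u^2 - 2*u + 2; d F_1 = (-6*u - 1) du + (0) dv
  For the y component: f_2(F) = u*(3*u + 1); d F_2 = (0) du + (2*v) dv
Combining and collecting du, dv coefficients:
  coeff of du: 36*u^3 + 18*u^2 - 10*u - 2
  coeff of dv: 2*u*v*(3*u + 1)
F^* omega = (36*u^3 + 18*u^2 - 10*u - 2) du + (2*u*v*(3*u + 1)) dv.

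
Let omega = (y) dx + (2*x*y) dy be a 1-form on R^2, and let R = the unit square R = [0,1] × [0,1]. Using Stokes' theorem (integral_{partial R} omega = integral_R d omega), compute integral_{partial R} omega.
integral_(partial R) omega = 0

Stokes: integral_partial_R omega = integral_R d omega with d omega = (∂Q/∂x - ∂P/∂y) dx ∧ dy.
  ∂Q/∂x = 2*y
  ∂P/∂y = 1
  integrand = ∂Q/∂x - ∂P/∂y = 2*y - 1.
Integrating over R: integral_0^1 integral_0^1 (2*y - 1) dx dy = 0.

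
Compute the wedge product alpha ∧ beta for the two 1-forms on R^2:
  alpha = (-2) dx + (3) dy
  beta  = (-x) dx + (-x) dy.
alpha ∧ beta = (5*x) dx ∧ dy

Distribute the wedge, using dx_i ∧ dx_j = -dx_j ∧ dx_i and dx_i ∧ dx_i = 0. For each pair (i, j) with i < j, the coefficient of dx_i ∧ dx_j in alpha ∧ beta is (alpha_i * beta_j - alpha_j * beta_i). Collecting: alpha ∧ beta = (5*x) dx ∧ dy.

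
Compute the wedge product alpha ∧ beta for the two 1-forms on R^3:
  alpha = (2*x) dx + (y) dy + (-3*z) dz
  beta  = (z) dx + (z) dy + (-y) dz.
alpha ∧ beta = (z*(2*x - y)) dx ∧ dy + (-2*x*y + 3*z^2) dx ∧ dz + (-y^2 + 3*z^2) dy ∧ dz

Distribute the wedge, using dx_i ∧ dx_j = -dx_j ∧ dx_i and dx_i ∧ dx_i = 0. For each pair (i, j) with i < j, the coefficient of dx_i ∧ dx_j in alpha ∧ beta is (alpha_i * beta_j - alpha_j * beta_i). Collecting: alpha ∧ beta = (z*(2*x - y)) dx ∧ dy + (-2*x*y + 3*z^2) dx ∧ dz + (-y^2 + 3*z^2) dy ∧ dz.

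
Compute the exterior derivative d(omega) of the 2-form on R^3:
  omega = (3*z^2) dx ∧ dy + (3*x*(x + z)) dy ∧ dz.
d(omega) = (6*x + 9*z) dx ∧ dy ∧ dz

For a 2-form omega = sum_{i<j} g_{ij} dx_i ∧ dx_j, the exterior derivative is
  d(omega) = sum_{i<j} d(g_{ij}) ∧ dx_i ∧ dx_j = sum_{i<j, k} (∂g_{ij}/∂x_k) dx_k ∧ dx_i ∧ dx_j.
Expand each term, using dx_k ∧ dx_i ∧ dx_j = sgn(permutation) dx_{(a)} ∧ dx_{(b)} ∧ dx_{(c)} with (a < b < c) sorted:
  d(3*z^2) includes (∂/∂z)(3*z^2) dz = (6*z) dz, which multiplied by dx ∧ dy gives (6*z) dx ∧ dy ∧ dz
  d(3*x*(x + z)) includes (∂/∂x)(3*x*(x + z)) dx = (6*x + 3*z) dx, which multiplied by dy ∧ dz gives (6*x + 3*z) dx ∧ dy ∧ dz
Collecting like 3-forms: d(omega) = (6*x + 9*z) dx ∧ dy ∧ dz.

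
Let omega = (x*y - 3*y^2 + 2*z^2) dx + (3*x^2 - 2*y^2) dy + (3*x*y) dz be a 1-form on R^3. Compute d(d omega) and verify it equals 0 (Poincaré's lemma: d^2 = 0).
d(d omega) = 0

Step 1: d omega = sum_{i<j} (∂f_j/∂x_i - ∂f_i/∂x_j) dx_i ∧ dx_j:
  coeff of dx ∧ dy: 5*x + 6*y
  coeff of dx ∧ dz: 3*y - 4*z
  coeff of dy ∧ dz: 3*x
Step 2: Apply d again to each 2-form coefficient. The only possible 3-form in R^3 is dx ∧ dy ∧ dz, with coefficient
  ∂(coeff of dy∧dz)/∂x - ∂(coeff of dx∧dz)/∂y + ∂(coeff of dx∧dy)/∂z
  = ∂/∂x (3*x) - ∂/∂y (3*y - 4*z) + ∂/∂z (5*x + 6*y).
Each of these terms simplifies to sums of mixed partials that cancel in pairs. The result is 0 (by equality of mixed partials for smooth functions — Schwarz / Clairaut).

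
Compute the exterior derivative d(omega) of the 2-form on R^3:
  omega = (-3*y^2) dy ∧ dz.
d(omega) = 0

For a 2-form omega = sum_{i<j} g_{ij} dx_i ∧ dx_j, the exterior derivative is
  d(omega) = sum_{i<j} d(g_{ij}) ∧ dx_i ∧ dx_j = sum_{i<j, k} (∂g_{ij}/∂x_k) dx_k ∧ dx_i ∧ dx_j.
Expand each term, using dx_k ∧ dx_i ∧ dx_j = sgn(permutation) dx_{(a)} ∧ dx_{(b)} ∧ dx_{(c)} with (a < b < c) sorted:

Collecting like 3-forms: d(omega) = 0.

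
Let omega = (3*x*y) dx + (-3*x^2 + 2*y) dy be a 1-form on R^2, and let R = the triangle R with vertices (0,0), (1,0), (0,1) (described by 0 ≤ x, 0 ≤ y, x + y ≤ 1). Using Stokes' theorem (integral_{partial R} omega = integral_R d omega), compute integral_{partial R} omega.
integral_(partial R) omega = -3/2

Stokes: integral_partial_R omega = integral_R d omega with d omega = (∂Q/∂x - ∂P/∂y) dx ∧ dy.
  ∂Q/∂x = -6*x
  ∂P/∂y = 3*x
  integrand = ∂Q/∂x - ∂P/∂y = -9*x.
Integrating over R: integral_0^1 integral_0^{1-x} (-9*x) dy dx = -3/2.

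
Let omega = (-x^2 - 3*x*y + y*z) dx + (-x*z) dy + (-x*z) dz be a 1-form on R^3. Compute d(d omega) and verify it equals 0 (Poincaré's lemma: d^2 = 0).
d(d omega) = 0

Step 1: d omega = sum_{i<j} (∂f_j/∂x_i - ∂f_i/∂x_j) dx_i ∧ dx_j:
  coeff of dx ∧ dy: 3*x - 2*z
  coeff of dx ∧ dz: -y - z
  coeff of dy ∧ dz: x
Step 2: Apply d again to each 2-form coefficient. The only possible 3-form in R^3 is dx ∧ dy ∧ dz, with coefficient
  ∂(coeff of dy∧dz)/∂x - ∂(coeff of dx∧dz)/∂y + ∂(coeff of dx∧dy)/∂z
  = ∂/∂x (x) - ∂/∂y (-y - z) + ∂/∂z (3*x - 2*z).
Each of these terms simplifies to sums of mixed partials that cancel in pairs. The result is 0 (by equality of mixed partials for smooth functions — Schwarz / Clairaut).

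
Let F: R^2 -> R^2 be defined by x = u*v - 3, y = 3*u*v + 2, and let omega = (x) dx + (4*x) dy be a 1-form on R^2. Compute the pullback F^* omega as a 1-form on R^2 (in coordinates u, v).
F^* omega = (13*v*(u*v - 3)) du + (13*u*(u*v - 3)) dv

Using F^*(f dg) = (f ∘ F) d(g ∘ F), substitute each coordinate x_i by F_i(u, v) in f_i, and replace dx_i by d F_i = (∂F_i/∂u) du + (∂F_i/∂v) dv.
  For the x component: f_1(F) = u*v - 3; d F_1 = (v) du + (u) dv
  For the y component: f_2(F) = 4*u*v - 12; d F_2 = (3*v) du + (3*u) dv
Combining and collecting du, dv coefficients:
  coeff of du: 13*v*(u*v - 3)
  coeff of dv: 13*u*(u*v - 3)
F^* omega = (13*v*(u*v - 3)) du + (13*u*(u*v - 3)) dv.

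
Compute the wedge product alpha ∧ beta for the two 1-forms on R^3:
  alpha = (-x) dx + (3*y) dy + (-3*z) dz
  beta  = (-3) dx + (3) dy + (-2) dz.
alpha ∧ beta = (-3*x + 9*y) dx ∧ dy + (2*x - 9*z) dx ∧ dz + (-6*y + 9*z) dy ∧ dz

Distribute the wedge, using dx_i ∧ dx_j = -dx_j ∧ dx_i and dx_i ∧ dx_i = 0. For each pair (i, j) with i < j, the coefficient of dx_i ∧ dx_j in alpha ∧ beta is (alpha_i * beta_j - alpha_j * beta_i). Collecting: alpha ∧ beta = (-3*x + 9*y) dx ∧ dy + (2*x - 9*z) dx ∧ dz + (-6*y + 9*z) dy ∧ dz.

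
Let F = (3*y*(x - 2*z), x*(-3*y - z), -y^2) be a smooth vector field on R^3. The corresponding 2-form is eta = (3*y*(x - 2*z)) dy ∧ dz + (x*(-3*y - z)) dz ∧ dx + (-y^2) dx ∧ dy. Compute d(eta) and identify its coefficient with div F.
d(eta) = (-3*x + 3*y) dx ∧ dy ∧ dz; div F = -3*x + 3*y

For a 2-form in R^3 of the form above, applying d gives a 3-form with coefficient ∂P/∂x + ∂Q/∂y + ∂R/∂z:
  ∂P/∂x = 3*y
  ∂Q/∂y = -3*x
  ∂R/∂z = 0
Sum = -3*x + 3*y, which is exactly div F.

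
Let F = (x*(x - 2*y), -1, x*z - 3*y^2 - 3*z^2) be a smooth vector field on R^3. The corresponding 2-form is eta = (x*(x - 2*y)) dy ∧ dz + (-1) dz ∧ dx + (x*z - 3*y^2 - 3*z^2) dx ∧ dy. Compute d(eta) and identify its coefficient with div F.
d(eta) = (3*x - 2*y - 6*z) dx ∧ dy ∧ dz; div F = 3*x - 2*y - 6*z

For a 2-form in R^3 of the form above, applying d gives a 3-form with coefficient ∂P/∂x + ∂Q/∂y + ∂R/∂z:
  ∂P/∂x = 2*x - 2*y
  ∂Q/∂y = 0
  ∂R/∂z = x - 6*z
Sum = 3*x - 2*y - 6*z, which is exactly div F.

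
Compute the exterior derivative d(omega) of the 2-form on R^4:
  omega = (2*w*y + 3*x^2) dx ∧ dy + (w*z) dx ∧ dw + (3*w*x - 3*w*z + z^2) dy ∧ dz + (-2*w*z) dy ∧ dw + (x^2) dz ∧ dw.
d(omega) = (2*y) dx ∧ dy ∧ dw + (-w + 2*x) dx ∧ dz ∧ dw + (3*w) dx ∧ dy ∧ dz + (2*w + 3*x - 3*z) dy ∧ dz ∧ dw

For a 2-form omega = sum_{i<j} g_{ij} dx_i ∧ dx_j, the exterior derivative is
  d(omega) = sum_{i<j} d(g_{ij}) ∧ dx_i ∧ dx_j = sum_{i<j, k} (∂g_{ij}/∂x_k) dx_k ∧ dx_i ∧ dx_j.
Expand each term, using dx_k ∧ dx_i ∧ dx_j = sgn(permutation) dx_{(a)} ∧ dx_{(b)} ∧ dx_{(c)} with (a < b < c) sorted:
  d(2*w*y + 3*x^2) includes (∂/∂w)(2*w*y + 3*x^2) dw = (2*y) dw, which multiplied by dx ∧ dy gives (2*y) dx ∧ dy ∧ dw
  d(w*z) includes (∂/∂z)(w*z) dz = (w) dz, which multiplied by dx ∧ dw gives (-w) dx ∧ dz ∧ dw
  d(3*w*x - 3*w*z + z^2) includes (∂/∂x)(3*w*x - 3*w*z + z^2) dx = (3*w) dx, which multiplied by dy ∧ dz gives (3*w) dx ∧ dy ∧ dz
  d(3*w*x - 3*w*z + z^2) includes (∂/∂w)(3*w*x - 3*w*z + z^2) dw = (3*x - 3*z) dw, which multiplied by dy ∧ dz gives (3*x - 3*z) dy ∧ dz ∧ dw
  d(-2*w*z) includes (∂/∂z)(-2*w*z) dz = (-2*w) dz, which multiplied by dy ∧ dw gives (2*w) dy ∧ dz ∧ dw
  d(x^2) includes (∂/∂x)(x^2) dx = (2*x) dx, which multiplied by dz ∧ dw gives (2*x) dx ∧ dz ∧ dw
Collecting like 3-forms: d(omega) = (2*y) dx ∧ dy ∧ dw + (-w + 2*x) dx ∧ dz ∧ dw + (3*w) dx ∧ dy ∧ dz + (2*w + 3*x - 3*z) dy ∧ dz ∧ dw.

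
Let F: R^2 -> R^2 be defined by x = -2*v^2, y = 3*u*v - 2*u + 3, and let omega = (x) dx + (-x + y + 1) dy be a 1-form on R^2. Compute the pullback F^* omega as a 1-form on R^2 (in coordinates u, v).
F^* omega = (9*u*v^2 - 12*u*v + 4*u + 6*v^3 - 4*v^2 + 12*v - 8) du + (9*u^2*v - 6*u^2 + 6*u*v^2 + 12*u + 8*v^3) dv

Using F^*(f dg) = (f ∘ F) d(g ∘ F), substitute each coordinate x_i by F_i(u, v) in f_i, and replace dx_i by d F_i = (∂F_i/∂u) du + (∂F_i/∂v) dv.
  For the x component: f_1(F) = -2*v^2; d F_1 = (0) du + (-4*v) dv
  For the y component: f_2(F) = 3*u*v - 2*u + 2*v^2 + 4; d F_2 = (3*v - 2) du + (3*u) dv
Combining and collecting du, dv coefficients:
  coeff of du: 9*u*v^2 - 12*u*v + 4*u + 6*v^3 - 4*v^2 + 12*v - 8
  coeff of dv: 9*u^2*v - 6*u^2 + 6*u*v^2 + 12*u + 8*v^3
F^* omega = (9*u*v^2 - 12*u*v + 4*u + 6*v^3 - 4*v^2 + 12*v - 8) du + (9*u^2*v - 6*u^2 + 6*u*v^2 + 12*u + 8*v^3) dv.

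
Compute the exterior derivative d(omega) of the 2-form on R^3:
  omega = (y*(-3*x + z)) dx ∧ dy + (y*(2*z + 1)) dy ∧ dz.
d(omega) = (y) dx ∧ dy ∧ dz

For a 2-form omega = sum_{i<j} g_{ij} dx_i ∧ dx_j, the exterior derivative is
  d(omega) = sum_{i<j} d(g_{ij}) ∧ dx_i ∧ dx_j = sum_{i<j, k} (∂g_{ij}/∂x_k) dx_k ∧ dx_i ∧ dx_j.
Expand each term, using dx_k ∧ dx_i ∧ dx_j = sgn(permutation) dx_{(a)} ∧ dx_{(b)} ∧ dx_{(c)} with (a < b < c) sorted:
  d(y*(-3*x + z)) includes (∂/∂z)(y*(-3*x + z)) dz = (y) dz, which multiplied by dx ∧ dy gives (y) dx ∧ dy ∧ dz
Collecting like 3-forms: d(omega) = (y) dx ∧ dy ∧ dz.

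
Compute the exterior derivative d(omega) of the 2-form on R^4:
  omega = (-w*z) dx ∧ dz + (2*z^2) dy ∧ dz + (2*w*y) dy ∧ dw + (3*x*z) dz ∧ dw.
d(omega) = (2*z) dx ∧ dz ∧ dw

For a 2-form omega = sum_{i<j} g_{ij} dx_i ∧ dx_j, the exterior derivative is
  d(omega) = sum_{i<j} d(g_{ij}) ∧ dx_i ∧ dx_j = sum_{i<j, k} (∂g_{ij}/∂x_k) dx_k ∧ dx_i ∧ dx_j.
Expand each term, using dx_k ∧ dx_i ∧ dx_j = sgn(permutation) dx_{(a)} ∧ dx_{(b)} ∧ dx_{(c)} with (a < b < c) sorted:
  d(-w*z) includes (∂/∂w)(-w*z) dw = (-z) dw, which multiplied by dx ∧ dz gives (-z) dx ∧ dz ∧ dw
  d(3*x*z) includes (∂/∂x)(3*x*z) dx = (3*z) dx, which multiplied by dz ∧ dw gives (3*z) dx ∧ dz ∧ dw
Collecting like 3-forms: d(omega) = (2*z) dx ∧ dz ∧ dw.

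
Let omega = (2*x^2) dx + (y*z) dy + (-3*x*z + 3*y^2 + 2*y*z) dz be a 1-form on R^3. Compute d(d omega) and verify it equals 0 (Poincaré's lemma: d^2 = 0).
d(d omega) = 0

Step 1: d omega = sum_{i<j} (∂f_j/∂x_i - ∂f_i/∂x_j) dx_i ∧ dx_j:
  coeff of dx ∧ dy: 0
  coeff of dx ∧ dz: -3*z
  coeff of dy ∧ dz: 5*y + 2*z
Step 2: Apply d again to each 2-form coefficient. The only possible 3-form in R^3 is dx ∧ dy ∧ dz, with coefficient
  ∂(coeff of dy∧dz)/∂x - ∂(coeff of dx∧dz)/∂y + ∂(coeff of dx∧dy)/∂z
  = ∂/∂x (5*y + 2*z) - ∂/∂y (-3*z) + ∂/∂z (0).
Each of these terms simplifies to sums of mixed partials that cancel in pairs. The result is 0 (by equality of mixed partials for smooth functions — Schwarz / Clairaut).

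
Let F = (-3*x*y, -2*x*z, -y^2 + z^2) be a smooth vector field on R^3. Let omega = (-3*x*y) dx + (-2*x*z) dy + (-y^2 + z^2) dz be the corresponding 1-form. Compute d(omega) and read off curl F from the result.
d(omega) = (2*x - 2*y) dy ∧ dz + (0) dz ∧ dx + (3*x - 2*z) dx ∧ dy; curl F = (2*x - 2*y, 0, 3*x - 2*z)

d omega = sum_{i<j} (∂f_j/∂x_i - ∂f_i/∂x_j) dx_i ∧ dx_j. Under the identification (dy ∧ dz, dz ∧ dx, dx ∧ dy) ↔ (e_x, e_y, e_z), the coefficients are exactly the components of curl F. Compute:
  ∂R/∂y - ∂Q/∂z = (-2*y) - (-2*x) = 2*x - 2*y
  ∂P/∂z - ∂R/∂x = (0) - (0) = 0
  ∂Q/∂x - ∂P/∂y = (-2*z) - (-3*x) = 3*x - 2*z.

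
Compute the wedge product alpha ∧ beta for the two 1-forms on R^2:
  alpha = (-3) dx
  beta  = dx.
alpha ∧ beta = 0

Distribute the wedge, using dx_i ∧ dx_j = -dx_j ∧ dx_i and dx_i ∧ dx_i = 0. For each pair (i, j) with i < j, the coefficient of dx_i ∧ dx_j in alpha ∧ beta is (alpha_i * beta_j - alpha_j * beta_i). Collecting: alpha ∧ beta = 0.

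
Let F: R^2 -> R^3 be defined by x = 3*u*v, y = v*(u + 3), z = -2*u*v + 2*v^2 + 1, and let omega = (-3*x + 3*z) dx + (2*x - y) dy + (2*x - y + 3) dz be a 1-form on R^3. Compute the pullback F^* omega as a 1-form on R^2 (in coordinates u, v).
F^* omega = (v*(-50*u*v + 18*v^2 + 3*v + 3)) du + (-50*u^2*v + 38*u*v^2 + 18*u*v + 3*u - 12*v^2 + 3*v) dv

Using F^*(f dg) = (f ∘ F) d(g ∘ F), substitute each coordinate x_i by F_i(u, v) in f_i, and replace dx_i by d F_i = (∂F_i/∂u) du + (∂F_i/∂v) dv.
  For the x component: f_1(F) = -15*u*v + 6*v^2 + 3; d F_1 = (3*v) du + (3*u) dv
  For the y component: f_2(F) = v*(5*u - 3); d F_2 = (v) du + (u + 3) dv
  For the z component: f_3(F) = 5*u*v - 3*v + 3; d F_3 = (-2*v) du + (-2*u + 4*v) dv
Combining and collecting du, dv coefficients:
  coeff of du: v*(-50*u*v + 18*v^2 + 3*v + 3)
  coeff of dv: -50*u^2*v + 38*u*v^2 + 18*u*v + 3*u - 12*v^2 + 3*v
F^* omega = (v*(-50*u*v + 18*v^2 + 3*v + 3)) du + (-50*u^2*v + 38*u*v^2 + 18*u*v + 3*u - 12*v^2 + 3*v) dv.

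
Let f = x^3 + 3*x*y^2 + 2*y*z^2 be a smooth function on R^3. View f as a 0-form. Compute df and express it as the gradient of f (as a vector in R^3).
df = (3*x^2 + 3*y^2) dx + (6*x*y + 2*z^2) dy + (4*y*z) dz; grad f = (3*x^2 + 3*y^2, 6*x*y + 2*z^2, 4*y*z)

For a 0-form f, d f = (∂f/∂x) dx + (∂f/∂y) dy + (∂f/∂z) dz. The components of the vector representation are exactly the entries of grad f in Cartesian coordinates:
  ∂f/∂x = 3*x^2 + 3*y^2
  ∂f/∂y = 6*x*y + 2*z^2
  ∂f/∂z = 4*y*z.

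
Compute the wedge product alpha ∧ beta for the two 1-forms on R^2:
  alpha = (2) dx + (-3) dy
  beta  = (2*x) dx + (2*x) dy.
alpha ∧ beta = (10*x) dx ∧ dy

Distribute the wedge, using dx_i ∧ dx_j = -dx_j ∧ dx_i and dx_i ∧ dx_i = 0. For each pair (i, j) with i < j, the coefficient of dx_i ∧ dx_j in alpha ∧ beta is (alpha_i * beta_j - alpha_j * beta_i). Collecting: alpha ∧ beta = (10*x) dx ∧ dy.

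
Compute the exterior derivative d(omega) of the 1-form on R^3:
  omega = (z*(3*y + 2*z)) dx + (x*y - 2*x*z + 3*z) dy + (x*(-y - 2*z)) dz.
d(omega) = (y - 5*z) dx ∧ dy + (-4*y - 6*z) dx ∧ dz + (x - 3) dy ∧ dz

For a 1-form omega = sum_i f_i dx_i, the exterior derivative is
  d(omega) = sum_{i < j} (∂f_j/∂x_i - ∂f_i/∂x_j) dx_i ∧ dx_j.
  coefficient of dx ∧ dy: ∂f_2/∂x - ∂f_1/∂y = ∂(x*y - 2*x*z + 3*z)/∂x - ∂(z*(3*y + 2*z))/∂y = y - 5*z
  coefficient of dx ∧ dz: ∂f_3/∂x - ∂f_1/∂z = ∂(x*(-y - 2*z))/∂x - ∂(z*(3*y + 2*z))/∂z = -4*y - 6*z
  coefficient of dy ∧ dz: ∂f_3/∂y - ∂f_2/∂z = ∂(x*(-y - 2*z))/∂y - ∂(x*y - 2*x*z + 3*z)/∂z = x - 3
Assembling: d(omega) = (y - 5*z) dx ∧ dy + (-4*y - 6*z) dx ∧ dz + (x - 3) dy ∧ dz.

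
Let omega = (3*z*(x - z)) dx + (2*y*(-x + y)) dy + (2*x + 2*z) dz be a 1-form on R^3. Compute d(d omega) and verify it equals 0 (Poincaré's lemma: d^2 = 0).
d(d omega) = 0

Step 1: d omega = sum_{i<j} (∂f_j/∂x_i - ∂f_i/∂x_j) dx_i ∧ dx_j:
  coeff of dx ∧ dy: -2*y
  coeff of dx ∧ dz: -3*x + 6*z + 2
  coeff of dy ∧ dz: 0
Step 2: Apply d again to each 2-form coefficient. The only possible 3-form in R^3 is dx ∧ dy ∧ dz, with coefficient
  ∂(coeff of dy∧dz)/∂x - ∂(coeff of dx∧dz)/∂y + ∂(coeff of dx∧dy)/∂z
  = ∂/∂x (0) - ∂/∂y (-3*x + 6*z + 2) + ∂/∂z (-2*y).
Each of these terms simplifies to sums of mixed partials that cancel in pairs. The result is 0 (by equality of mixed partials for smooth functions — Schwarz / Clairaut).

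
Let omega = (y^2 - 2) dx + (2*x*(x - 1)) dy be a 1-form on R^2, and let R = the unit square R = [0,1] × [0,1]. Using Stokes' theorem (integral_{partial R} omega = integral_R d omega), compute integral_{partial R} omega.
integral_(partial R) omega = -1

Stokes: integral_partial_R omega = integral_R d omega with d omega = (∂Q/∂x - ∂P/∂y) dx ∧ dy.
  ∂Q/∂x = 4*x - 2
  ∂P/∂y = 2*y
  integrand = ∂Q/∂x - ∂P/∂y = 4*x - 2*y - 2.
Integrating over R: integral_0^1 integral_0^1 (4*x - 2*y - 2) dx dy = -1.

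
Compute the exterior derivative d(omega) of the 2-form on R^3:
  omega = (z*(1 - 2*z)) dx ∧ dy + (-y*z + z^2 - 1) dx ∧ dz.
d(omega) = (1 - 3*z) dx ∧ dy ∧ dz

For a 2-form omega = sum_{i<j} g_{ij} dx_i ∧ dx_j, the exterior derivative is
  d(omega) = sum_{i<j} d(g_{ij}) ∧ dx_i ∧ dx_j = sum_{i<j, k} (∂g_{ij}/∂x_k) dx_k ∧ dx_i ∧ dx_j.
Expand each term, using dx_k ∧ dx_i ∧ dx_j = sgn(permutation) dx_{(a)} ∧ dx_{(b)} ∧ dx_{(c)} with (a < b < c) sorted:
  d(z*(1 - 2*z)) includes (∂/∂z)(z*(1 - 2*z)) dz = (1 - 4*z) dz, which multiplied by dx ∧ dy gives (1 - 4*z) dx ∧ dy ∧ dz
  d(-y*z + z^2 - 1) includes (∂/∂y)(-y*z + z^2 - 1) dy = (-z) dy, which multiplied by dx ∧ dz gives (z) dx ∧ dy ∧ dz
Collecting like 3-forms: d(omega) = (1 - 3*z) dx ∧ dy ∧ dz.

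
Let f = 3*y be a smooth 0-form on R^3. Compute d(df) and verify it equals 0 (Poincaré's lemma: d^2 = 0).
d(df) = 0

Step 1: df = sum_i (∂f/∂x_i) dx_i = (0) dx + (3) dy + (0) dz.
Step 2: Apply d again. Using the 1-form formula, the coefficient of dx ∧ dy in d(df) is ∂^2 f/∂x ∂y - ∂^2 f/∂y ∂x = (0) - (0) = 0 (equality of mixed partials for smooth f).
Similarly for dx ∧ dz and dy ∧ dz — all coefficients vanish. So d(df) = 0.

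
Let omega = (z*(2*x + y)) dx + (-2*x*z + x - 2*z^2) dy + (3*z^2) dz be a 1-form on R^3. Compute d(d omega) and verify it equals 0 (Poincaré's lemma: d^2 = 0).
d(d omega) = 0

Step 1: d omega = sum_{i<j} (∂f_j/∂x_i - ∂f_i/∂x_j) dx_i ∧ dx_j:
  coeff of dx ∧ dy: 1 - 3*z
  coeff of dx ∧ dz: -2*x - y
  coeff of dy ∧ dz: 2*x + 4*z
Step 2: Apply d again to each 2-form coefficient. The only possible 3-form in R^3 is dx ∧ dy ∧ dz, with coefficient
  ∂(coeff of dy∧dz)/∂x - ∂(coeff of dx∧dz)/∂y + ∂(coeff of dx∧dy)/∂z
  = ∂/∂x (2*x + 4*z) - ∂/∂y (-2*x - y) + ∂/∂z (1 - 3*z).
Each of these terms simplifies to sums of mixed partials that cancel in pairs. The result is 0 (by equality of mixed partials for smooth functions — Schwarz / Clairaut).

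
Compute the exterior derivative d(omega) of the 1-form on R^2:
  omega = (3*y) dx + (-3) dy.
d(omega) = (-3) dx ∧ dy

For a 1-form omega = sum_i f_i dx_i, the exterior derivative is
  d(omega) = sum_{i < j} (∂f_j/∂x_i - ∂f_i/∂x_j) dx_i ∧ dx_j.
  coefficient of dx ∧ dy: ∂f_2/∂x - ∂f_1/∂y = ∂(-3)/∂x - ∂(3*y)/∂y = -3
Assembling: d(omega) = (-3) dx ∧ dy.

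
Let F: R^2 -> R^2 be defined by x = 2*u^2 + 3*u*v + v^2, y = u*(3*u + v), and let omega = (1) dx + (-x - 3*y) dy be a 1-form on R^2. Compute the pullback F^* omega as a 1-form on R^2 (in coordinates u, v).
F^* omega = (-66*u^3 - 47*u^2*v - 12*u*v^2 + 4*u - v^3 + 3*v) du + (-11*u^3 - 6*u^2*v - u*v^2 + 3*u + 2*v) dv

Using F^*(f dg) = (f ∘ F) d(g ∘ F), substitute each coordinate x_i by F_i(u, v) in f_i, and replace dx_i by d F_i = (∂F_i/∂u) du + (∂F_i/∂v) dv.
  For the x component: f_1(F) = 1; d F_1 = (4*u + 3*v) du + (3*u + 2*v) dv
  For the y component: f_2(F) = -11*u^2 - 6*u*v - v^2; d F_2 = (6*u + v) du + (u) dv
Combining and collecting du, dv coefficients:
  coeff of du: -66*u^3 - 47*u^2*v - 12*u*v^2 + 4*u - v^3 + 3*v
  coeff of dv: -11*u^3 - 6*u^2*v - u*v^2 + 3*u + 2*v
F^* omega = (-66*u^3 - 47*u^2*v - 12*u*v^2 + 4*u - v^3 + 3*v) du + (-11*u^3 - 6*u^2*v - u*v^2 + 3*u + 2*v) dv.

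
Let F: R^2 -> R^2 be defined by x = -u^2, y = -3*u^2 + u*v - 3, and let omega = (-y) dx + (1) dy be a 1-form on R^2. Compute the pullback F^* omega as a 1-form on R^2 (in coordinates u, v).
F^* omega = (-6*u^3 + 2*u^2*v - 12*u + v) du + (u) dv

Using F^*(f dg) = (f ∘ F) d(g ∘ F), substitute each coordinate x_i by F_i(u, v) in f_i, and replace dx_i by d F_i = (∂F_i/∂u) du + (∂F_i/∂v) dv.
  For the x component: f_1(F) = 3*u^2 - u*v + 3; d F_1 = (-2*u) du + (0) dv
  For the y component: f_2(F) = 1; d F_2 = (-6*u + v) du + (u) dv
Combining and collecting du, dv coefficients:
  coeff of du: -6*u^3 + 2*u^2*v - 12*u + v
  coeff of dv: u
F^* omega = (-6*u^3 + 2*u^2*v - 12*u + v) du + (u) dv.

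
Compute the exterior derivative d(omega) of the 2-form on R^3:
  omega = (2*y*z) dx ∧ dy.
d(omega) = (2*y) dx ∧ dy ∧ dz

For a 2-form omega = sum_{i<j} g_{ij} dx_i ∧ dx_j, the exterior derivative is
  d(omega) = sum_{i<j} d(g_{ij}) ∧ dx_i ∧ dx_j = sum_{i<j, k} (∂g_{ij}/∂x_k) dx_k ∧ dx_i ∧ dx_j.
Expand each term, using dx_k ∧ dx_i ∧ dx_j = sgn(permutation) dx_{(a)} ∧ dx_{(b)} ∧ dx_{(c)} with (a < b < c) sorted:
  d(2*y*z) includes (∂/∂z)(2*y*z) dz = (2*y) dz, which multiplied by dx ∧ dy gives (2*y) dx ∧ dy ∧ dz
Collecting like 3-forms: d(omega) = (2*y) dx ∧ dy ∧ dz.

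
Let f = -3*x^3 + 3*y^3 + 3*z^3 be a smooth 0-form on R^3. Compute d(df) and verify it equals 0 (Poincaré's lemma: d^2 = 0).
d(df) = 0

Step 1: df = sum_i (∂f/∂x_i) dx_i = (-9*x^2) dx + (9*y^2) dy + (9*z^2) dz.
Step 2: Apply d again. Using the 1-form formula, the coefficient of dx ∧ dy in d(df) is ∂^2 f/∂x ∂y - ∂^2 f/∂y ∂x = (0) - (0) = 0 (equality of mixed partials for smooth f).
Similarly for dx ∧ dz and dy ∧ dz — all coefficients vanish. So d(df) = 0.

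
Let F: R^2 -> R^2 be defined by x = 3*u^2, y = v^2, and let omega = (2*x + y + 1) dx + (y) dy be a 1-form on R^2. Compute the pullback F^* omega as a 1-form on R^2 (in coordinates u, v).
F^* omega = (6*u*(6*u^2 + v^2 + 1)) du + (2*v^3) dv

Using F^*(f dg) = (f ∘ F) d(g ∘ F), substitute each coordinate x_i by F_i(u, v) in f_i, and replace dx_i by d F_i = (∂F_i/∂u) du + (∂F_i/∂v) dv.
  For the x component: f_1(F) = 6*u^2 + v^2 + 1; d F_1 = (6*u) du + (0) dv
  For the y component: f_2(F) = v^2; d F_2 = (0) du + (2*v) dv
Combining and collecting du, dv coefficients:
  coeff of du: 6*u*(6*u^2 + v^2 + 1)
  coeff of dv: 2*v^3
F^* omega = (6*u*(6*u^2 + v^2 + 1)) du + (2*v^3) dv.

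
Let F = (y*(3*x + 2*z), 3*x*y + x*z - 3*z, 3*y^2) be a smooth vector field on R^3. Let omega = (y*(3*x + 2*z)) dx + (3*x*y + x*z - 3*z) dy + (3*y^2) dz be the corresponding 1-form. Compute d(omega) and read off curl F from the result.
d(omega) = (-x + 6*y + 3) dy ∧ dz + (2*y) dz ∧ dx + (-3*x + 3*y - z) dx ∧ dy; curl F = (-x + 6*y + 3, 2*y, -3*x + 3*y - z)

d omega = sum_{i<j} (∂f_j/∂x_i - ∂f_i/∂x_j) dx_i ∧ dx_j. Under the identification (dy ∧ dz, dz ∧ dx, dx ∧ dy) ↔ (e_x, e_y, e_z), the coefficients are exactly the components of curl F. Compute:
  ∂R/∂y - ∂Q/∂z = (6*y) - (x - 3) = -x + 6*y + 3
  ∂P/∂z - ∂R/∂x = (2*y) - (0) = 2*y
  ∂Q/∂x - ∂P/∂y = (3*y + z) - (3*x + 2*z) = -3*x + 3*y - z.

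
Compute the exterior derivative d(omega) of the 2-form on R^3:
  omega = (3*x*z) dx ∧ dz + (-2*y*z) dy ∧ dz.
d(omega) = 0

For a 2-form omega = sum_{i<j} g_{ij} dx_i ∧ dx_j, the exterior derivative is
  d(omega) = sum_{i<j} d(g_{ij}) ∧ dx_i ∧ dx_j = sum_{i<j, k} (∂g_{ij}/∂x_k) dx_k ∧ dx_i ∧ dx_j.
Expand each term, using dx_k ∧ dx_i ∧ dx_j = sgn(permutation) dx_{(a)} ∧ dx_{(b)} ∧ dx_{(c)} with (a < b < c) sorted:

Collecting like 3-forms: d(omega) = 0.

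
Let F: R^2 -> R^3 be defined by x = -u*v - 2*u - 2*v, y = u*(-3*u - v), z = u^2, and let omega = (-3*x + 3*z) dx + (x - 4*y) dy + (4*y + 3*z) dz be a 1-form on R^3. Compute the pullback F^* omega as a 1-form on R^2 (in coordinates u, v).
F^* omega = (-90*u^3 - 41*u^2*v + 6*u^2 - 6*u*v^2 + 2*u*v - 12*u - 4*v^2 - 12*v) du + (-15*u^3 - 6*u^2*v - 10*u^2 - 10*u*v - 12*u - 12*v) dv

Using F^*(f dg) = (f ∘ F) d(g ∘ F), substitute each coordinate x_i by F_i(u, v) in f_i, and replace dx_i by d F_i = (∂F_i/∂u) du + (∂F_i/∂v) dv.
  For the x component: f_1(F) = 3*u^2 + 3*u*v + 6*u + 6*v; d F_1 = (-v - 2) du + (-u - 2) dv
  For the y component: f_2(F) = 12*u^2 + 3*u*v - 2*u - 2*v; d F_2 = (-6*u - v) du + (-u) dv
  For the z component: f_3(F) = u*(-9*u - 4*v); d F_3 = (2*u) du + (0) dv
Combining and collecting du, dv coefficients:
  coeff of du: -90*u^3 - 41*u^2*v + 6*u^2 - 6*u*v^2 + 2*u*v - 12*u - 4*v^2 - 12*v
  coeff of dv: -15*u^3 - 6*u^2*v - 10*u^2 - 10*u*v - 12*u - 12*v
F^* omega = (-90*u^3 - 41*u^2*v + 6*u^2 - 6*u*v^2 + 2*u*v - 12*u - 4*v^2 - 12*v) du + (-15*u^3 - 6*u^2*v - 10*u^2 - 10*u*v - 12*u - 12*v) dv.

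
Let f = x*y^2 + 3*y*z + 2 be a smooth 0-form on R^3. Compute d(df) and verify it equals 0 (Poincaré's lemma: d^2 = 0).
d(df) = 0

Step 1: df = sum_i (∂f/∂x_i) dx_i = (y^2) dx + (2*x*y + 3*z) dy + (3*y) dz.
Step 2: Apply d again. Using the 1-form formula, the coefficient of dx ∧ dy in d(df) is ∂^2 f/∂x ∂y - ∂^2 f/∂y ∂x = (2*y) - (2*y) = 0 (equality of mixed partials for smooth f).
Similarly for dx ∧ dz and dy ∧ dz — all coefficients vanish. So d(df) = 0.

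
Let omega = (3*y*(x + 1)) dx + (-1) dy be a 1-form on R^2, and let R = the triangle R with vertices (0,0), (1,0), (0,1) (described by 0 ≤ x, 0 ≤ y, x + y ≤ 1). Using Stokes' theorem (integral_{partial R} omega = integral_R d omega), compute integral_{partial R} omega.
integral_(partial R) omega = -2

Stokes: integral_partial_R omega = integral_R d omega with d omega = (∂Q/∂x - ∂P/∂y) dx ∧ dy.
  ∂Q/∂x = 0
  ∂P/∂y = 3*x + 3
  integrand = ∂Q/∂x - ∂P/∂y = -3*x - 3.
Integrating over R: integral_0^1 integral_0^{1-x} (-3*x - 3) dy dx = -2.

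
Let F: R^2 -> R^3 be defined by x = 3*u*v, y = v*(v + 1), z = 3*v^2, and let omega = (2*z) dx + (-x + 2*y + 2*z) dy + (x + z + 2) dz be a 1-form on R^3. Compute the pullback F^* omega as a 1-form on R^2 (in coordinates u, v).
F^* omega = (18*v^3) du + (v*(30*u*v - 3*u + 34*v^2 + 12*v + 14)) dv

Using F^*(f dg) = (f ∘ F) d(g ∘ F), substitute each coordinate x_i by F_i(u, v) in f_i, and replace dx_i by d F_i = (∂F_i/∂u) du + (∂F_i/∂v) dv.
  For the x component: f_1(F) = 6*v^2; d F_1 = (3*v) du + (3*u) dv
  For the y component: f_2(F) = v*(-3*u + 8*v + 2); d F_2 = (0) du + (2*v + 1) dv
  For the z component: f_3(F) = 3*u*v + 3*v^2 + 2; d F_3 = (0) du + (6*v) dv
Combining and collecting du, dv coefficients:
  coeff of du: 18*v^3
  coeff of dv: v*(30*u*v - 3*u + 34*v^2 + 12*v + 14)
F^* omega = (18*v^3) du + (v*(30*u*v - 3*u + 34*v^2 + 12*v + 14)) dv.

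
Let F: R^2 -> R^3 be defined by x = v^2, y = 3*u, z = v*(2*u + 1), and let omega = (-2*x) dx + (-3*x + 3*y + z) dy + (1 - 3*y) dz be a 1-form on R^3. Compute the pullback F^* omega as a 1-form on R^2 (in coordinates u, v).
F^* omega = (-12*u*v + 27*u - 9*v^2 + 5*v) du + (-18*u^2 - 7*u - 4*v^3 + 1) dv

Using F^*(f dg) = (f ∘ F) d(g ∘ F), substitute each coordinate x_i by F_i(u, v) in f_i, and replace dx_i by d F_i = (∂F_i/∂u) du + (∂F_i/∂v) dv.
  For the x component: f_1(F) = -2*v^2; d F_1 = (0) du + (2*v) dv
  For the y component: f_2(F) = 2*u*v + 9*u - 3*v^2 + v; d F_2 = (3) du + (0) dv
  For the z component: f_3(F) = 1 - 9*u; d F_3 = (2*v) du + (2*u + 1) dv
Combining and collecting du, dv coefficients:
  coeff of du: -12*u*v + 27*u - 9*v^2 + 5*v
  coeff of dv: -18*u^2 - 7*u - 4*v^3 + 1
F^* omega = (-12*u*v + 27*u - 9*v^2 + 5*v) du + (-18*u^2 - 7*u - 4*v^3 + 1) dv.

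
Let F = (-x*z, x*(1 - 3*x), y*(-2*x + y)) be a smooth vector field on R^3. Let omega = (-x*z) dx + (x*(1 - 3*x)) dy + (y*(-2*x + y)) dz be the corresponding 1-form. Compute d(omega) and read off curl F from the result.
d(omega) = (-2*x + 2*y) dy ∧ dz + (-x + 2*y) dz ∧ dx + (1 - 6*x) dx ∧ dy; curl F = (-2*x + 2*y, -x + 2*y, 1 - 6*x)

d omega = sum_{i<j} (∂f_j/∂x_i - ∂f_i/∂x_j) dx_i ∧ dx_j. Under the identification (dy ∧ dz, dz ∧ dx, dx ∧ dy) ↔ (e_x, e_y, e_z), the coefficients are exactly the components of curl F. Compute:
  ∂R/∂y - ∂Q/∂z = (-2*x + 2*y) - (0) = -2*x + 2*y
  ∂P/∂z - ∂R/∂x = (-x) - (-2*y) = -x + 2*y
  ∂Q/∂x - ∂P/∂y = (1 - 6*x) - (0) = 1 - 6*x.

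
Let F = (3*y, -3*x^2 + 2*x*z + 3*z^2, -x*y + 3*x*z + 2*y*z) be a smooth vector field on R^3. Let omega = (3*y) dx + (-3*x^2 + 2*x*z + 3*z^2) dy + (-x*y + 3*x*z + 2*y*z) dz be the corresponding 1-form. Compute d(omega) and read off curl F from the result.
d(omega) = (-3*x - 4*z) dy ∧ dz + (y - 3*z) dz ∧ dx + (-6*x + 2*z - 3) dx ∧ dy; curl F = (-3*x - 4*z, y - 3*z, -6*x + 2*z - 3)

d omega = sum_{i<j} (∂f_j/∂x_i - ∂f_i/∂x_j) dx_i ∧ dx_j. Under the identification (dy ∧ dz, dz ∧ dx, dx ∧ dy) ↔ (e_x, e_y, e_z), the coefficients are exactly the components of curl F. Compute:
  ∂R/∂y - ∂Q/∂z = (-x + 2*z) - (2*x + 6*z) = -3*x - 4*z
  ∂P/∂z - ∂R/∂x = (0) - (-y + 3*z) = y - 3*z
  ∂Q/∂x - ∂P/∂y = (-6*x + 2*z) - (3) = -6*x + 2*z - 3.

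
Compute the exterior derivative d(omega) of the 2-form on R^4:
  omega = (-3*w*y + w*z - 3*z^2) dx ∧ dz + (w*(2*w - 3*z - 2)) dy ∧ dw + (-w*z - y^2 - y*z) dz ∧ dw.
d(omega) = (3*w) dx ∧ dy ∧ dz + (-3*y + z) dx ∧ dz ∧ dw + (3*w - 2*y - z) dy ∧ dz ∧ dw

For a 2-form omega = sum_{i<j} g_{ij} dx_i ∧ dx_j, the exterior derivative is
  d(omega) = sum_{i<j} d(g_{ij}) ∧ dx_i ∧ dx_j = sum_{i<j, k} (∂g_{ij}/∂x_k) dx_k ∧ dx_i ∧ dx_j.
Expand each term, using dx_k ∧ dx_i ∧ dx_j = sgn(permutation) dx_{(a)} ∧ dx_{(b)} ∧ dx_{(c)} with (a < b < c) sorted:
  d(-3*w*y + w*z - 3*z^2) includes (∂/∂y)(-3*w*y + w*z - 3*z^2) dy = (-3*w) dy, which multiplied by dx ∧ dz gives (3*w) dx ∧ dy ∧ dz
  d(-3*w*y + w*z - 3*z^2) includes (∂/∂w)(-3*w*y + w*z - 3*z^2) dw = (-3*y + z) dw, which multiplied by dx ∧ dz gives (-3*y + z) dx ∧ dz ∧ dw
  d(w*(2*w - 3*z - 2)) includes (∂/∂z)(w*(2*w - 3*z - 2)) dz = (-3*w) dz, which multiplied by dy ∧ dw gives (3*w) dy ∧ dz ∧ dw
  d(-w*z - y^2 - y*z) includes (∂/∂y)(-w*z - y^2 - y*z) dy = (-2*y - z) dy, which multiplied by dz ∧ dw gives (-2*y - z) dy ∧ dz ∧ dw
Collecting like 3-forms: d(omega) = (3*w) dx ∧ dy ∧ dz + (-3*y + z) dx ∧ dz ∧ dw + (3*w - 2*y - z) dy ∧ dz ∧ dw.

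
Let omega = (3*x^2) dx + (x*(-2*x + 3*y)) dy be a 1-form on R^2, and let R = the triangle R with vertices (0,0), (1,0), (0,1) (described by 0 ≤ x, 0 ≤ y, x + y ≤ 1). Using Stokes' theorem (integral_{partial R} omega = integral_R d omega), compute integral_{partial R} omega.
integral_(partial R) omega = -1/6

Stokes: integral_partial_R omega = integral_R d omega with d omega = (∂Q/∂x - ∂P/∂y) dx ∧ dy.
  ∂Q/∂x = -4*x + 3*y
  ∂P/∂y = 0
  integrand = ∂Q/∂x - ∂P/∂y = -4*x + 3*y.
Integrating over R: integral_0^1 integral_0^{1-x} (-4*x + 3*y) dy dx = -1/6.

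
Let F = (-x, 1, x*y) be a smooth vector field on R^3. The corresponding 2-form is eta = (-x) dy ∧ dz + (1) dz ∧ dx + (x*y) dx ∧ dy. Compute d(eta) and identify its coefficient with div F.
d(eta) = (-1) dx ∧ dy ∧ dz; div F = -1

For a 2-form in R^3 of the form above, applying d gives a 3-form with coefficient ∂P/∂x + ∂Q/∂y + ∂R/∂z:
  ∂P/∂x = -1
  ∂Q/∂y = 0
  ∂R/∂z = 0
Sum = -1, which is exactly div F.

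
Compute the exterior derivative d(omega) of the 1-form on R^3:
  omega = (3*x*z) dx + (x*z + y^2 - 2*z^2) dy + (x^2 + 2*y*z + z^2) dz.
d(omega) = (z) dx ∧ dy + (-x) dx ∧ dz + (-x + 6*z) dy ∧ dz

For a 1-form omega = sum_i f_i dx_i, the exterior derivative is
  d(omega) = sum_{i < j} (∂f_j/∂x_i - ∂f_i/∂x_j) dx_i ∧ dx_j.
  coefficient of dx ∧ dy: ∂f_2/∂x - ∂f_1/∂y = ∂(x*z + y^2 - 2*z^2)/∂x - ∂(3*x*z)/∂y = z
  coefficient of dx ∧ dz: ∂f_3/∂x - ∂f_1/∂z = ∂(x^2 + 2*y*z + z^2)/∂x - ∂(3*x*z)/∂z = -x
  coefficient of dy ∧ dz: ∂f_3/∂y - ∂f_2/∂z = ∂(x^2 + 2*y*z + z^2)/∂y - ∂(x*z + y^2 - 2*z^2)/∂z = -x + 6*z
Assembling: d(omega) = (z) dx ∧ dy + (-x) dx ∧ dz + (-x + 6*z) dy ∧ dz.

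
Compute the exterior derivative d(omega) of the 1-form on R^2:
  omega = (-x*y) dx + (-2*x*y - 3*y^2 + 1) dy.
d(omega) = (x - 2*y) dx ∧ dy

For a 1-form omega = sum_i f_i dx_i, the exterior derivative is
  d(omega) = sum_{i < j} (∂f_j/∂x_i - ∂f_i/∂x_j) dx_i ∧ dx_j.
  coefficient of dx ∧ dy: ∂f_2/∂x - ∂f_1/∂y = ∂(-2*x*y - 3*y^2 + 1)/∂x - ∂(-x*y)/∂y = x - 2*y
Assembling: d(omega) = (x - 2*y) dx ∧ dy.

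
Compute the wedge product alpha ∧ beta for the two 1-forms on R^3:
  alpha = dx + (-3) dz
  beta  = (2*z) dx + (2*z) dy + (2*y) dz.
alpha ∧ beta = (2*z) dx ∧ dy + (2*y + 6*z) dx ∧ dz + (6*z) dy ∧ dz

Distribute the wedge, using dx_i ∧ dx_j = -dx_j ∧ dx_i and dx_i ∧ dx_i = 0. For each pair (i, j) with i < j, the coefficient of dx_i ∧ dx_j in alpha ∧ beta is (alpha_i * beta_j - alpha_j * beta_i). Collecting: alpha ∧ beta = (2*z) dx ∧ dy + (2*y + 6*z) dx ∧ dz + (6*z) dy ∧ dz.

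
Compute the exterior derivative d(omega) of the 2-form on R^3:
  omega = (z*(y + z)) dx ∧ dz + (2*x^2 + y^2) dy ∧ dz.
d(omega) = (4*x - z) dx ∧ dy ∧ dz

For a 2-form omega = sum_{i<j} g_{ij} dx_i ∧ dx_j, the exterior derivative is
  d(omega) = sum_{i<j} d(g_{ij}) ∧ dx_i ∧ dx_j = sum_{i<j, k} (∂g_{ij}/∂x_k) dx_k ∧ dx_i ∧ dx_j.
Expand each term, using dx_k ∧ dx_i ∧ dx_j = sgn(permutation) dx_{(a)} ∧ dx_{(b)} ∧ dx_{(c)} with (a < b < c) sorted:
  d(z*(y + z)) includes (∂/∂y)(z*(y + z)) dy = (z) dy, which multiplied by dx ∧ dz gives (-z) dx ∧ dy ∧ dz
  d(2*x^2 + y^2) includes (∂/∂x)(2*x^2 + y^2) dx = (4*x) dx, which multiplied by dy ∧ dz gives (4*x) dx ∧ dy ∧ dz
Collecting like 3-forms: d(omega) = (4*x - z) dx ∧ dy ∧ dz.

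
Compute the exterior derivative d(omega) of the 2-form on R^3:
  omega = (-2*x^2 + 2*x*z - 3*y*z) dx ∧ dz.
d(omega) = (3*z) dx ∧ dy ∧ dz

For a 2-form omega = sum_{i<j} g_{ij} dx_i ∧ dx_j, the exterior derivative is
  d(omega) = sum_{i<j} d(g_{ij}) ∧ dx_i ∧ dx_j = sum_{i<j, k} (∂g_{ij}/∂x_k) dx_k ∧ dx_i ∧ dx_j.
Expand each term, using dx_k ∧ dx_i ∧ dx_j = sgn(permutation) dx_{(a)} ∧ dx_{(b)} ∧ dx_{(c)} with (a < b < c) sorted:
  d(-2*x^2 + 2*x*z - 3*y*z) includes (∂/∂y)(-2*x^2 + 2*x*z - 3*y*z) dy = (-3*z) dy, which multiplied by dx ∧ dz gives (3*z) dx ∧ dy ∧ dz
Collecting like 3-forms: d(omega) = (3*z) dx ∧ dy ∧ dz.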